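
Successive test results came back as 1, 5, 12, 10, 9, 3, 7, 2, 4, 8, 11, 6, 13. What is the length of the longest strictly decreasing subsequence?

5

Let dp[i] be the longest strictly decreasing subsequence ending at i:
i:      1  2  3  4  5  6  7  8  9 10 11 12 13
a[i]:   1  5 12 10  9  3  7  2  4  8 11  6 13
dp:     1  1  1  2  3  4  4  5  5  4  2  5  1
Maximum is 5.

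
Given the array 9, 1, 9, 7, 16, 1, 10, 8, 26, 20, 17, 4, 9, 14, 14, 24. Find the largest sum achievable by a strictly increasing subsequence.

Let S[i] be the best sum of a strictly increasing subsequence ending at i:
i:      1  2  3  4  5  6  7  8  9 10 11 12 13 14 15 16
a[i]:   9  1  9  7 16  1 10  8 26 20 17  4  9 14 14 24
S:      9  1 10  8 26  1 20 16 52 46 43  5 25 39 39 70
Maximum is 70 (e.g. 1 + 9 + 16 + 20 + 24).

70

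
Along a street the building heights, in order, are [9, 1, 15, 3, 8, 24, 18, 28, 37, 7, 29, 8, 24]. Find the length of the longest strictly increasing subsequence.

6

Track the smallest tail for each achievable length (strict):
9 → extends → [9]
1 → replaces 9 → [1]
15 → extends → [1, 15]
3 → replaces 15 → [1, 3]
8 → extends → [1, 3, 8]
24 → extends → [1, 3, 8, 24]
18 → replaces 24 → [1, 3, 8, 18]
28 → extends → [1, 3, 8, 18, 28]
37 → extends → [1, 3, 8, 18, 28, 37]
7 → replaces 8 → [1, 3, 7, 18, 28, 37]
29 → replaces 37 → [1, 3, 7, 18, 28, 29]
8 → replaces 18 → [1, 3, 7, 8, 28, 29]
24 → replaces 28 → [1, 3, 7, 8, 24, 29]
Six tails, so the longest strictly increasing subsequence has length 6 (e.g. 1, 3, 8, 24, 28, 37).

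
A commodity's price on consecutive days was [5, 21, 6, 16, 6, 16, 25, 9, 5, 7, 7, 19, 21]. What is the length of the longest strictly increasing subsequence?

5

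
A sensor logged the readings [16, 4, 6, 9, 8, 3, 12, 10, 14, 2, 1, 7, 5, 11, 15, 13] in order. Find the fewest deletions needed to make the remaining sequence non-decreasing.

Fewest deletions = n − (longest non-decreasing subsequence).
Patience tails:
16 → extends → [16]
4 → replaces 16 → [4]
6 → extends → [4, 6]
9 → extends → [4, 6, 9]
8 → replaces 9 → [4, 6, 8]
3 → replaces 4 → [3, 6, 8]
12 → extends → [3, 6, 8, 12]
10 → replaces 12 → [3, 6, 8, 10]
14 → extends → [3, 6, 8, 10, 14]
2 → replaces 3 → [2, 6, 8, 10, 14]
1 → replaces 2 → [1, 6, 8, 10, 14]
7 → replaces 8 → [1, 6, 7, 10, 14]
5 → replaces 6 → [1, 5, 7, 10, 14]
11 → replaces 14 → [1, 5, 7, 10, 11]
15 → extends → [1, 5, 7, 10, 11, 15]
13 → replaces 15 → [1, 5, 7, 10, 11, 13]
Longest non-decreasing subsequence has length 6, so deletions = 16 − 6 = 10.

10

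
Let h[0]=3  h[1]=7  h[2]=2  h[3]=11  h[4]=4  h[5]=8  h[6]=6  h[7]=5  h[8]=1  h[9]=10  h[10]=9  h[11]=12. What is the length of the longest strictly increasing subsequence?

Track the smallest tail for each achievable length (strict):
3 → extends → [3]
7 → extends → [3, 7]
2 → replaces 3 → [2, 7]
11 → extends → [2, 7, 11]
4 → replaces 7 → [2, 4, 11]
8 → replaces 11 → [2, 4, 8]
6 → replaces 8 → [2, 4, 6]
5 → replaces 6 → [2, 4, 5]
1 → replaces 2 → [1, 4, 5]
10 → extends → [1, 4, 5, 10]
9 → replaces 10 → [1, 4, 5, 9]
12 → extends → [1, 4, 5, 9, 12]
Five tails, so the longest strictly increasing subsequence has length 5 (e.g. 3, 7, 8, 10, 12).

5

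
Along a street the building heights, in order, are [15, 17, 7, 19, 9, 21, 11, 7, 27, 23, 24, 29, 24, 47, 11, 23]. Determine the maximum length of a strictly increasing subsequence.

8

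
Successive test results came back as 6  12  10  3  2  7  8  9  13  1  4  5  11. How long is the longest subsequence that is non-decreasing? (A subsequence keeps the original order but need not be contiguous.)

5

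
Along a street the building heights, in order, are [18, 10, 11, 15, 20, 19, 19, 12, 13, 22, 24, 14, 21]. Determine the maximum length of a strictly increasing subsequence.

6

Track the smallest tail for each achievable length (strict):
18 → extends → [18]
10 → replaces 18 → [10]
11 → extends → [10, 11]
15 → extends → [10, 11, 15]
20 → extends → [10, 11, 15, 20]
19 → replaces 20 → [10, 11, 15, 19]
19 → already a tail → [10, 11, 15, 19]
12 → replaces 15 → [10, 11, 12, 19]
13 → replaces 19 → [10, 11, 12, 13]
22 → extends → [10, 11, 12, 13, 22]
24 → extends → [10, 11, 12, 13, 22, 24]
14 → replaces 22 → [10, 11, 12, 13, 14, 24]
21 → replaces 24 → [10, 11, 12, 13, 14, 21]
Six tails, so the longest strictly increasing subsequence has length 6 (e.g. 10, 11, 15, 20, 22, 24).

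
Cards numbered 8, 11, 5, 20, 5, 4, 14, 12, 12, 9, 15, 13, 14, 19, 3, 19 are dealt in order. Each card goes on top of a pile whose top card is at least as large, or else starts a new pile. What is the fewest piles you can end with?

The minimum number of non-increasing subsequences covering a sequence equals the length of its longest strictly increasing subsequence.
LIS length is 6 (e.g. 8, 11, 12, 13, 14, 19), so 6 piles are needed.

6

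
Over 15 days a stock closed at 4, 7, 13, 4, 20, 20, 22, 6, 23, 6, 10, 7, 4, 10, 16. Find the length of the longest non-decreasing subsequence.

Track the smallest tail for each achievable length (allowing ties):
4 → extends → [4]
7 → extends → [4, 7]
13 → extends → [4, 7, 13]
4 → replaces 7 → [4, 4, 13]
20 → extends → [4, 4, 13, 20]
20 → extends → [4, 4, 13, 20, 20]
22 → extends → [4, 4, 13, 20, 20, 22]
6 → replaces 13 → [4, 4, 6, 20, 20, 22]
23 → extends → [4, 4, 6, 20, 20, 22, 23]
6 → replaces 20 → [4, 4, 6, 6, 20, 22, 23]
10 → replaces 20 → [4, 4, 6, 6, 10, 22, 23]
7 → replaces 10 → [4, 4, 6, 6, 7, 22, 23]
4 → replaces 6 → [4, 4, 4, 6, 7, 22, 23]
10 → replaces 22 → [4, 4, 4, 6, 7, 10, 23]
16 → replaces 23 → [4, 4, 4, 6, 7, 10, 16]
Seven tails, so the longest non-decreasing subsequence has length 7 (e.g. 4, 7, 13, 20, 20, 22, 23).

7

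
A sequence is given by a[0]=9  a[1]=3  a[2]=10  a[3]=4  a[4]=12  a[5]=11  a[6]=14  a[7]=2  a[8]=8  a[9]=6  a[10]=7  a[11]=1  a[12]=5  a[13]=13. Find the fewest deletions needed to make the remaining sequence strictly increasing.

9

Fewest deletions = n − (longest strictly increasing subsequence).
Patience tails:
9 → extends → [9]
3 → replaces 9 → [3]
10 → extends → [3, 10]
4 → replaces 10 → [3, 4]
12 → extends → [3, 4, 12]
11 → replaces 12 → [3, 4, 11]
14 → extends → [3, 4, 11, 14]
2 → replaces 3 → [2, 4, 11, 14]
8 → replaces 11 → [2, 4, 8, 14]
6 → replaces 8 → [2, 4, 6, 14]
7 → replaces 14 → [2, 4, 6, 7]
1 → replaces 2 → [1, 4, 6, 7]
5 → replaces 6 → [1, 4, 5, 7]
13 → extends → [1, 4, 5, 7, 13]
Longest strictly increasing subsequence has length 5, so deletions = 14 − 5 = 9.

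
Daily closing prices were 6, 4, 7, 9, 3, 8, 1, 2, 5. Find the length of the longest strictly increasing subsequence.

Track the smallest tail for each achievable length (strict):
6 → extends → [6]
4 → replaces 6 → [4]
7 → extends → [4, 7]
9 → extends → [4, 7, 9]
3 → replaces 4 → [3, 7, 9]
8 → replaces 9 → [3, 7, 8]
1 → replaces 3 → [1, 7, 8]
2 → replaces 7 → [1, 2, 8]
5 → replaces 8 → [1, 2, 5]
Three tails, so the longest strictly increasing subsequence has length 3 (e.g. 6, 7, 9).

3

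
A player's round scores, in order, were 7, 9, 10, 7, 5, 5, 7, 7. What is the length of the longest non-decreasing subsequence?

Track the smallest tail for each achievable length (allowing ties):
7 → extends → [7]
9 → extends → [7, 9]
10 → extends → [7, 9, 10]
7 → replaces 9 → [7, 7, 10]
5 → replaces 7 → [5, 7, 10]
5 → replaces 7 → [5, 5, 10]
7 → replaces 10 → [5, 5, 7]
7 → extends → [5, 5, 7, 7]
Four tails, so the longest non-decreasing subsequence has length 4 (e.g. 7, 7, 7, 7).

4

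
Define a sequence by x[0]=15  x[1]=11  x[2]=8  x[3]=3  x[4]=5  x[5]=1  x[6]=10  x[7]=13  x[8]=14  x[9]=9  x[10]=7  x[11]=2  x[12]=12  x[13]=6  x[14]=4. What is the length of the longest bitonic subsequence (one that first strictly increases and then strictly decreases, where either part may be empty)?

inc[i] = longest strictly increasing subsequence ending at i; dec[i] = longest strictly decreasing subsequence starting at i:
i:      0  1  2  3  4  5  6  7  8  9 10 11 12 13 14
x[i]:  15 11  8  3  5  1 10 13 14  9  7  2 12  6  4
inc:    1  1  1  1  2  1  3  4  5  3  3  2  4  3  3
dec:    7  6  4  2  2  1  5  5  5  4  3  1  3  2  1
Best peak at i=8 (value 14): inc=5, dec=5, length 5+5−1 = 9.

9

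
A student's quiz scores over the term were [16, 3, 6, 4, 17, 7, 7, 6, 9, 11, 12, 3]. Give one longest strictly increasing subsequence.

3, 6, 7, 9, 11, 12

Patience tails give the LIS length; then backtrack through the dp parents:
16 → extends → [16]
3 → replaces 16 → [3]
6 → extends → [3, 6]
4 → replaces 6 → [3, 4]
17 → extends → [3, 4, 17]
7 → replaces 17 → [3, 4, 7]
7 → already a tail → [3, 4, 7]
6 → replaces 7 → [3, 4, 6]
9 → extends → [3, 4, 6, 9]
11 → extends → [3, 4, 6, 9, 11]
12 → extends → [3, 4, 6, 9, 11, 12]
3 → already a tail → [3, 4, 6, 9, 11, 12]
Length 6; one witness is 3, 6, 7, 9, 11, 12.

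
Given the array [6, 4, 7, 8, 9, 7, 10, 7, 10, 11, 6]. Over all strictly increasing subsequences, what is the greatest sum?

51

Let S[i] be the best sum of a strictly increasing subsequence ending at i:
i:      1  2  3  4  5  6  7  8  9 10 11
a[i]:   6  4  7  8  9  7 10  7 10 11  6
S:      6  4 13 21 30 13 40 13 40 51 10
Maximum is 51 (e.g. 6 + 7 + 8 + 9 + 10 + 11).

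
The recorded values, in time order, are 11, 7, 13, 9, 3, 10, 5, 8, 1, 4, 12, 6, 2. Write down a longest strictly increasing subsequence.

7, 9, 10, 12

Patience tails give the LIS length; then backtrack through the dp parents:
11 → extends → [11]
7 → replaces 11 → [7]
13 → extends → [7, 13]
9 → replaces 13 → [7, 9]
3 → replaces 7 → [3, 9]
10 → extends → [3, 9, 10]
5 → replaces 9 → [3, 5, 10]
8 → replaces 10 → [3, 5, 8]
1 → replaces 3 → [1, 5, 8]
4 → replaces 5 → [1, 4, 8]
12 → extends → [1, 4, 8, 12]
6 → replaces 8 → [1, 4, 6, 12]
2 → replaces 4 → [1, 2, 6, 12]
Length 4; one witness is 7, 9, 10, 12.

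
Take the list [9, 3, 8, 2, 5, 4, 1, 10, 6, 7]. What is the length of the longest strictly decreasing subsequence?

Negate each value so 'decreasing' becomes 'increasing', then run patience tails on the negated sequence:
-9 → extends → [-9]
-3 → extends → [-9, -3]
-8 → replaces -3 → [-9, -8]
-2 → extends → [-9, -8, -2]
-5 → replaces -2 → [-9, -8, -5]
-4 → extends → [-9, -8, -5, -4]
-1 → extends → [-9, -8, -5, -4, -1]
-10 → replaces -9 → [-10, -8, -5, -4, -1]
-6 → replaces -5 → [-10, -8, -6, -4, -1]
-7 → replaces -6 → [-10, -8, -7, -4, -1]
Five tails, so the longest strictly decreasing subsequence of the original has length 5.

5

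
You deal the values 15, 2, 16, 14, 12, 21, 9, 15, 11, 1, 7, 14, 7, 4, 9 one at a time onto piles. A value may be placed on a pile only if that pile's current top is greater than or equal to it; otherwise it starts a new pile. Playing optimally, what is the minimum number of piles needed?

Place each on the leftmost legal pile:
15 → new pile 1 (tops now [15])
2 → pile 1 (tops now [2])
16 → new pile 2 (tops now [2, 16])
14 → pile 2 (tops now [2, 14])
12 → pile 2 (tops now [2, 12])
21 → new pile 3 (tops now [2, 12, 21])
9 → pile 2 (tops now [2, 9, 21])
15 → pile 3 (tops now [2, 9, 15])
11 → pile 3 (tops now [2, 9, 11])
1 → pile 1 (tops now [1, 9, 11])
7 → pile 2 (tops now [1, 7, 11])
14 → new pile 4 (tops now [1, 7, 11, 14])
7 → pile 2 (tops now [1, 7, 11, 14])
4 → pile 2 (tops now [1, 4, 11, 14])
9 → pile 3 (tops now [1, 4, 9, 14])
Four piles.

4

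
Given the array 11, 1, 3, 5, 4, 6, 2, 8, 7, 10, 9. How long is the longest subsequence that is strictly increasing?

6

Let dp[i] be the length of the longest such subsequence ending at index i:
i:      1  2  3  4  5  6  7  8  9 10 11
a[i]:  11  1  3  5  4  6  2  8  7 10  9
dp:     1  1  2  3  3  4  2  5  5  6  6
Maximum dp value is 6.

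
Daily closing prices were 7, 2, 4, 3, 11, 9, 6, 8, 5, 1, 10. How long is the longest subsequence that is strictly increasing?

Let dp[i] be the length of the longest such subsequence ending at index i:
i:      1  2  3  4  5  6  7  8  9 10 11
a[i]:   7  2  4  3 11  9  6  8  5  1 10
dp:     1  1  2  2  3  3  3  4  3  1  5
Maximum dp value is 5.

5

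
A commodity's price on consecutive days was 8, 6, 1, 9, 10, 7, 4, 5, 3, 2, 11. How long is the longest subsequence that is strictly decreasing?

Negate each value so 'decreasing' becomes 'increasing', then run patience tails on the negated sequence:
-8 → extends → [-8]
-6 → extends → [-8, -6]
-1 → extends → [-8, -6, -1]
-9 → replaces -8 → [-9, -6, -1]
-10 → replaces -9 → [-10, -6, -1]
-7 → replaces -6 → [-10, -7, -1]
-4 → replaces -1 → [-10, -7, -4]
-5 → replaces -4 → [-10, -7, -5]
-3 → extends → [-10, -7, -5, -3]
-2 → extends → [-10, -7, -5, -3, -2]
-11 → replaces -10 → [-11, -7, -5, -3, -2]
Five tails, so the longest strictly decreasing subsequence of the original has length 5.

5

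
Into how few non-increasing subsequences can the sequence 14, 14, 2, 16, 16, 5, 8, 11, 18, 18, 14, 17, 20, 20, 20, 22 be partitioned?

Place each on the leftmost legal pile:
14 → new pile 1 (tops now [14])
14 → pile 1 (tops now [14])
2 → pile 1 (tops now [2])
16 → new pile 2 (tops now [2, 16])
16 → pile 2 (tops now [2, 16])
5 → pile 2 (tops now [2, 5])
8 → new pile 3 (tops now [2, 5, 8])
11 → new pile 4 (tops now [2, 5, 8, 11])
18 → new pile 5 (tops now [2, 5, 8, 11, 18])
18 → pile 5 (tops now [2, 5, 8, 11, 18])
14 → pile 5 (tops now [2, 5, 8, 11, 14])
17 → new pile 6 (tops now [2, 5, 8, 11, 14, 17])
20 → new pile 7 (tops now [2, 5, 8, 11, 14, 17, 20])
20 → pile 7 (tops now [2, 5, 8, 11, 14, 17, 20])
20 → pile 7 (tops now [2, 5, 8, 11, 14, 17, 20])
22 → new pile 8 (tops now [2, 5, 8, 11, 14, 17, 20, 22])
Eight piles.

8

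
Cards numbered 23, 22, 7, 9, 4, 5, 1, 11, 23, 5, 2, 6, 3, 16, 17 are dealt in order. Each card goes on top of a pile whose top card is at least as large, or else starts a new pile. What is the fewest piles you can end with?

The minimum number of non-increasing subsequences covering a sequence equals the length of its longest strictly increasing subsequence.
LIS length is 5 (e.g. 7, 9, 11, 16, 17), so 5 piles are needed.

5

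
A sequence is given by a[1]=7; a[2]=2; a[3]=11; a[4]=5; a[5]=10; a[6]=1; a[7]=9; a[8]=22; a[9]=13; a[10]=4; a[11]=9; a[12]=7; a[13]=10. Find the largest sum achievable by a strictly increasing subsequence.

40

Let S[i] be the best sum of a strictly increasing subsequence ending at i:
i:      1  2  3  4  5  6  7  8  9 10 11 12 13
a[i]:   7  2 11  5 10  1  9 22 13  4  9  7 10
S:      7  2 18  7 17  1 16 40 31  6 16 14 26
Maximum is 40 (e.g. 7 + 11 + 22).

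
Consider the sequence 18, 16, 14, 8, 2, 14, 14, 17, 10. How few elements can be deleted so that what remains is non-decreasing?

5

Fewest deletions = n − (longest non-decreasing subsequence).
Patience tails:
18 → extends → [18]
16 → replaces 18 → [16]
14 → replaces 16 → [14]
8 → replaces 14 → [8]
2 → replaces 8 → [2]
14 → extends → [2, 14]
14 → extends → [2, 14, 14]
17 → extends → [2, 14, 14, 17]
10 → replaces 14 → [2, 10, 14, 17]
Longest non-decreasing subsequence has length 4, so deletions = 9 − 4 = 5.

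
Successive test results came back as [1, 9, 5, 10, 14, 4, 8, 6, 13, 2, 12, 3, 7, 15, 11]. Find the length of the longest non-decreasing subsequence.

Let dp[i] be the length of the longest such subsequence ending at index i:
i:      1  2  3  4  5  6  7  8  9 10 11 12 13 14 15
a[i]:   1  9  5 10 14  4  8  6 13  2 12  3  7 15 11
dp:     1  2  2  3  4  2  3  3  4  2  4  3  4  5  5
Maximum dp value is 5.

5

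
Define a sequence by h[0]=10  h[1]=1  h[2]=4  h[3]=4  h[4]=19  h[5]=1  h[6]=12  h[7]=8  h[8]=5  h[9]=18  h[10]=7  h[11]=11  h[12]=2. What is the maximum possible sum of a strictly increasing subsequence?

40

Let S[i] be the best sum of a strictly increasing subsequence ending at i:
i:      0  1  2  3  4  5  6  7  8  9 10 11 12
h[i]:  10  1  4  4 19  1 12  8  5 18  7 11  2
S:     10  1  5  5 29  1 22 13 10 40 17 28  3
Maximum is 40 (e.g. 10 + 12 + 18).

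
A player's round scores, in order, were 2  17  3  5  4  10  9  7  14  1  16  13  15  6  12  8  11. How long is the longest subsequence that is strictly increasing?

Let dp[i] be the length of the longest such subsequence ending at index i:
i:      1  2  3  4  5  6  7  8  9 10 11 12 13 14 15 16 17
a[i]:   2 17  3  5  4 10  9  7 14  1 16 13 15  6 12  8 11
dp:     1  2  2  3  3  4  4  4  5  1  6  5  6  4  5  5  6
Maximum dp value is 6.

6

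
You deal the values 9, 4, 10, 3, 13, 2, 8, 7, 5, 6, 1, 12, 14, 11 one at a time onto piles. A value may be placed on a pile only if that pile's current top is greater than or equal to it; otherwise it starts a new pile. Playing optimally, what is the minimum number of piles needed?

5

Place each on the leftmost legal pile:
9 → new pile 1 (tops now [9])
4 → pile 1 (tops now [4])
10 → new pile 2 (tops now [4, 10])
3 → pile 1 (tops now [3, 10])
13 → new pile 3 (tops now [3, 10, 13])
2 → pile 1 (tops now [2, 10, 13])
8 → pile 2 (tops now [2, 8, 13])
7 → pile 2 (tops now [2, 7, 13])
5 → pile 2 (tops now [2, 5, 13])
6 → pile 3 (tops now [2, 5, 6])
1 → pile 1 (tops now [1, 5, 6])
12 → new pile 4 (tops now [1, 5, 6, 12])
14 → new pile 5 (tops now [1, 5, 6, 12, 14])
11 → pile 4 (tops now [1, 5, 6, 11, 14])
Five piles.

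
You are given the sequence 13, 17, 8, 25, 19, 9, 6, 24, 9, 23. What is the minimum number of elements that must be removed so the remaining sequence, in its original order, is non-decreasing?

Fewest deletions = n − (longest non-decreasing subsequence).
Patience tails:
13 → extends → [13]
17 → extends → [13, 17]
8 → replaces 13 → [8, 17]
25 → extends → [8, 17, 25]
19 → replaces 25 → [8, 17, 19]
9 → replaces 17 → [8, 9, 19]
6 → replaces 8 → [6, 9, 19]
24 → extends → [6, 9, 19, 24]
9 → replaces 19 → [6, 9, 9, 24]
23 → replaces 24 → [6, 9, 9, 23]
Longest non-decreasing subsequence has length 4, so deletions = 10 − 4 = 6.

6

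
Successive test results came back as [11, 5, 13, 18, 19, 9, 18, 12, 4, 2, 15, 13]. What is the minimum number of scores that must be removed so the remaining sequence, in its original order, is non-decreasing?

8

Fewest deletions = n − (longest non-decreasing subsequence).
Patience tails:
11 → extends → [11]
5 → replaces 11 → [5]
13 → extends → [5, 13]
18 → extends → [5, 13, 18]
19 → extends → [5, 13, 18, 19]
9 → replaces 13 → [5, 9, 18, 19]
18 → replaces 19 → [5, 9, 18, 18]
12 → replaces 18 → [5, 9, 12, 18]
4 → replaces 5 → [4, 9, 12, 18]
2 → replaces 4 → [2, 9, 12, 18]
15 → replaces 18 → [2, 9, 12, 15]
13 → replaces 15 → [2, 9, 12, 13]
Longest non-decreasing subsequence has length 4, so deletions = 12 − 4 = 8.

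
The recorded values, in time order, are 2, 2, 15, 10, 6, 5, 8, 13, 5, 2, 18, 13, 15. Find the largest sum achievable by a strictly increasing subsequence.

Let S[i] be the best sum of a strictly increasing subsequence ending at i:
i:      1  2  3  4  5  6  7  8  9 10 11 12 13
a[i]:   2  2 15 10  6  5  8 13  5  2 18 13 15
S:      2  2 17 12  8  7 16 29  7  2 47 29 44
Maximum is 47 (e.g. 2 + 6 + 8 + 13 + 18).

47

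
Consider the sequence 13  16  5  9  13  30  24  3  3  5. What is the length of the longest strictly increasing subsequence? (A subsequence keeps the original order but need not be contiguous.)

Track the smallest tail for each achievable length (strict):
13 → extends → [13]
16 → extends → [13, 16]
5 → replaces 13 → [5, 16]
9 → replaces 16 → [5, 9]
13 → extends → [5, 9, 13]
30 → extends → [5, 9, 13, 30]
24 → replaces 30 → [5, 9, 13, 24]
3 → replaces 5 → [3, 9, 13, 24]
3 → already a tail → [3, 9, 13, 24]
5 → replaces 9 → [3, 5, 13, 24]
Four tails, so the longest strictly increasing subsequence has length 4 (e.g. 5, 9, 13, 30).

4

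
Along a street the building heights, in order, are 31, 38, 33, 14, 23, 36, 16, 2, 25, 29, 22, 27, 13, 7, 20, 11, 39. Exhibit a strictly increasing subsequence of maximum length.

Patience tails give the LIS length; then backtrack through the dp parents:
31 → extends → [31]
38 → extends → [31, 38]
33 → replaces 38 → [31, 33]
14 → replaces 31 → [14, 33]
23 → replaces 33 → [14, 23]
36 → extends → [14, 23, 36]
16 → replaces 23 → [14, 16, 36]
2 → replaces 14 → [2, 16, 36]
25 → replaces 36 → [2, 16, 25]
29 → extends → [2, 16, 25, 29]
22 → replaces 25 → [2, 16, 22, 29]
27 → replaces 29 → [2, 16, 22, 27]
13 → replaces 16 → [2, 13, 22, 27]
7 → replaces 13 → [2, 7, 22, 27]
20 → replaces 22 → [2, 7, 20, 27]
11 → replaces 20 → [2, 7, 11, 27]
39 → extends → [2, 7, 11, 27, 39]
Length 5; one witness is 14, 23, 25, 29, 39.

14, 23, 25, 29, 39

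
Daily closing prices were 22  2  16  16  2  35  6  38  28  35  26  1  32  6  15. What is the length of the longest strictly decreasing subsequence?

4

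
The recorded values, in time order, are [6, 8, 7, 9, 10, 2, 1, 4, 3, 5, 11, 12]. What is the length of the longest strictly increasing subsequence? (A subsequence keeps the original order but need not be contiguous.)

6

Let dp[i] be the length of the longest such subsequence ending at index i:
i:      1  2  3  4  5  6  7  8  9 10 11 12
a[i]:   6  8  7  9 10  2  1  4  3  5 11 12
dp:     1  2  2  3  4  1  1  2  2  3  5  6
Maximum dp value is 6.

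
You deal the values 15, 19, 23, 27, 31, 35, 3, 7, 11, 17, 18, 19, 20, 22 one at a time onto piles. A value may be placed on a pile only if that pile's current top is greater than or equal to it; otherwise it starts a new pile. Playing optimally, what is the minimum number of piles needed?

8

The minimum number of non-increasing subsequences covering a sequence equals the length of its longest strictly increasing subsequence.
LIS length is 8 (e.g. 3, 7, 11, 17, 18, 19, 20, 22), so 8 piles are needed.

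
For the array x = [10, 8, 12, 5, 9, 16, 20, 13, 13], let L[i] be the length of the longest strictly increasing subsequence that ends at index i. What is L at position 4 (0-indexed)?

dp[i] = 1 + max{dp[j] : j<i, x[j]<x[i]} (or 1 if no such j):
i:      0  1  2  3  4  5  6  7  8
x[i]:  10  8 12  5  9 16 20 13 13
dp:     1  1  2  1  2  3  4  3  3
At index 4 the value is 2.

2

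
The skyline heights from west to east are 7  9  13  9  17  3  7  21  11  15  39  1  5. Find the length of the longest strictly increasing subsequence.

Let dp[i] be the length of the longest such subsequence ending at index i:
i:      1  2  3  4  5  6  7  8  9 10 11 12 13
a[i]:   7  9 13  9 17  3  7 21 11 15 39  1  5
dp:     1  2  3  2  4  1  2  5  3  4  6  1  2
Maximum dp value is 6.

6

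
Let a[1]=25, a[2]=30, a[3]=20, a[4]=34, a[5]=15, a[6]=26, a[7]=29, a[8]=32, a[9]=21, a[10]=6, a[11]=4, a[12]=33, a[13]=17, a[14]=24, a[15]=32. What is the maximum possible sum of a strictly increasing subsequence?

Let S[i] be the best sum of a strictly increasing subsequence ending at i:
i:       1   2   3   4   5   6   7   8   9  10  11  12  13  14  15
a[i]:   25  30  20  34  15  26  29  32  21   6   4  33  17  24  32
S:      25  55  20  89  15  51  80 112  41   6   4 145  32  65 112
Maximum is 145 (e.g. 25 + 26 + 29 + 32 + 33).

145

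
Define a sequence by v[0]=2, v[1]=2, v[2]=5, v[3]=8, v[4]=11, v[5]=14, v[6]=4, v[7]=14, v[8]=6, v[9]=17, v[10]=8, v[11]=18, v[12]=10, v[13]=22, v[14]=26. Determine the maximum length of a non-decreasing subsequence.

11

Track the smallest tail for each achievable length (allowing ties):
2 → extends → [2]
2 → extends → [2, 2]
5 → extends → [2, 2, 5]
8 → extends → [2, 2, 5, 8]
11 → extends → [2, 2, 5, 8, 11]
14 → extends → [2, 2, 5, 8, 11, 14]
4 → replaces 5 → [2, 2, 4, 8, 11, 14]
14 → extends → [2, 2, 4, 8, 11, 14, 14]
6 → replaces 8 → [2, 2, 4, 6, 11, 14, 14]
17 → extends → [2, 2, 4, 6, 11, 14, 14, 17]
8 → replaces 11 → [2, 2, 4, 6, 8, 14, 14, 17]
18 → extends → [2, 2, 4, 6, 8, 14, 14, 17, 18]
10 → replaces 14 → [2, 2, 4, 6, 8, 10, 14, 17, 18]
22 → extends → [2, 2, 4, 6, 8, 10, 14, 17, 18, 22]
26 → extends → [2, 2, 4, 6, 8, 10, 14, 17, 18, 22, 26]
Eleven tails, so the longest non-decreasing subsequence has length 11 (e.g. 2, 2, 5, 8, 11, 14, 14, 17, 18, 22, 26).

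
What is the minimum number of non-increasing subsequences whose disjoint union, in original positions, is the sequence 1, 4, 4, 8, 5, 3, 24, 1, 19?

4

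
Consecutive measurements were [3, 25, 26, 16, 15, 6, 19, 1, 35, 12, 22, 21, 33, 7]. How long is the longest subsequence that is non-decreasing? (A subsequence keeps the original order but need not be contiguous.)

Track the smallest tail for each achievable length (allowing ties):
3 → extends → [3]
25 → extends → [3, 25]
26 → extends → [3, 25, 26]
16 → replaces 25 → [3, 16, 26]
15 → replaces 16 → [3, 15, 26]
6 → replaces 15 → [3, 6, 26]
19 → replaces 26 → [3, 6, 19]
1 → replaces 3 → [1, 6, 19]
35 → extends → [1, 6, 19, 35]
12 → replaces 19 → [1, 6, 12, 35]
22 → replaces 35 → [1, 6, 12, 22]
21 → replaces 22 → [1, 6, 12, 21]
33 → extends → [1, 6, 12, 21, 33]
7 → replaces 12 → [1, 6, 7, 21, 33]
Five tails, so the longest non-decreasing subsequence has length 5 (e.g. 3, 16, 19, 22, 33).

5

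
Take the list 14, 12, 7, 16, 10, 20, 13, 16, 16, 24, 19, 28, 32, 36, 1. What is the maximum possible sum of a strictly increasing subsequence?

Let S[i] be the best sum of a strictly increasing subsequence ending at i:
i:       1   2   3   4   5   6   7   8   9  10  11  12  13  14  15
a[i]:   14  12   7  16  10  20  13  16  16  24  19  28  32  36   1
S:      14  12   7  30  17  50  30  46  46  74  65 102 134 170   1
Maximum is 170 (e.g. 14 + 16 + 20 + 24 + 28 + 32 + 36).

170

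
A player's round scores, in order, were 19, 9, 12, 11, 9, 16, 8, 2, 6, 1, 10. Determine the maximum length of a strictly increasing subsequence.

Track the smallest tail for each achievable length (strict):
19 → extends → [19]
9 → replaces 19 → [9]
12 → extends → [9, 12]
11 → replaces 12 → [9, 11]
9 → already a tail → [9, 11]
16 → extends → [9, 11, 16]
8 → replaces 9 → [8, 11, 16]
2 → replaces 8 → [2, 11, 16]
6 → replaces 11 → [2, 6, 16]
1 → replaces 2 → [1, 6, 16]
10 → replaces 16 → [1, 6, 10]
Three tails, so the longest strictly increasing subsequence has length 3 (e.g. 9, 12, 16).

3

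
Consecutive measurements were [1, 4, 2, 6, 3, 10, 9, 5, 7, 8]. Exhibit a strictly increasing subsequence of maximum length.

Patience tails give the LIS length; then backtrack through the dp parents:
1 → extends → [1]
4 → extends → [1, 4]
2 → replaces 4 → [1, 2]
6 → extends → [1, 2, 6]
3 → replaces 6 → [1, 2, 3]
10 → extends → [1, 2, 3, 10]
9 → replaces 10 → [1, 2, 3, 9]
5 → replaces 9 → [1, 2, 3, 5]
7 → extends → [1, 2, 3, 5, 7]
8 → extends → [1, 2, 3, 5, 7, 8]
Length 6; one witness is 1, 2, 3, 5, 7, 8.

1, 2, 3, 5, 7, 8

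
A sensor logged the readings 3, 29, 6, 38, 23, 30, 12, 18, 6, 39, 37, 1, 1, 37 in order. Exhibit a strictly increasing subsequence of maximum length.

3, 6, 23, 30, 39

Patience tails give the LIS length; then backtrack through the dp parents:
3 → extends → [3]
29 → extends → [3, 29]
6 → replaces 29 → [3, 6]
38 → extends → [3, 6, 38]
23 → replaces 38 → [3, 6, 23]
30 → extends → [3, 6, 23, 30]
12 → replaces 23 → [3, 6, 12, 30]
18 → replaces 30 → [3, 6, 12, 18]
6 → already a tail → [3, 6, 12, 18]
39 → extends → [3, 6, 12, 18, 39]
37 → replaces 39 → [3, 6, 12, 18, 37]
1 → replaces 3 → [1, 6, 12, 18, 37]
1 → already a tail → [1, 6, 12, 18, 37]
37 → already a tail → [1, 6, 12, 18, 37]
Length 5; one witness is 3, 6, 23, 30, 39.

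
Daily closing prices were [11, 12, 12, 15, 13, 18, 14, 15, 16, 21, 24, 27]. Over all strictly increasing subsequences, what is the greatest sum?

Let S[i] be the best sum of a strictly increasing subsequence ending at i:
i:       1   2   3   4   5   6   7   8   9  10  11  12
a[i]:   11  12  12  15  13  18  14  15  16  21  24  27
S:      11  23  23  38  36  56  50  65  81 102 126 153
Maximum is 153 (e.g. 11 + 12 + 13 + 14 + 15 + 16 + 21 + 24 + 27).

153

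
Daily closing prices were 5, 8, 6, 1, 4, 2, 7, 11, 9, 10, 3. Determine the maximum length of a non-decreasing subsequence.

Let dp[i] be the length of the longest such subsequence ending at index i:
i:      1  2  3  4  5  6  7  8  9 10 11
a[i]:   5  8  6  1  4  2  7 11  9 10  3
dp:     1  2  2  1  2  2  3  4  4  5  3
Maximum dp value is 5.

5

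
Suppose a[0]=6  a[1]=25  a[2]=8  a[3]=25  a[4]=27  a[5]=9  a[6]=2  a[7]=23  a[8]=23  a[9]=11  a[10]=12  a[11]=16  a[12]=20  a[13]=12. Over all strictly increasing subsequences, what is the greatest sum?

82

Let S[i] be the best sum of a strictly increasing subsequence ending at i:
i:      0  1  2  3  4  5  6  7  8  9 10 11 12 13
a[i]:   6 25  8 25 27  9  2 23 23 11 12 16 20 12
S:      6 31 14 39 66 23  2 46 46 34 46 62 82 46
Maximum is 82 (e.g. 6 + 8 + 9 + 11 + 12 + 16 + 20).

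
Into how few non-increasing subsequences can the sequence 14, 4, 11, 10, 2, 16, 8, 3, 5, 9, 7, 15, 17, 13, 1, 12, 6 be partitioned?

Place each on the leftmost legal pile:
14 → new pile 1 (tops now [14])
4 → pile 1 (tops now [4])
11 → new pile 2 (tops now [4, 11])
10 → pile 2 (tops now [4, 10])
2 → pile 1 (tops now [2, 10])
16 → new pile 3 (tops now [2, 10, 16])
8 → pile 2 (tops now [2, 8, 16])
3 → pile 2 (tops now [2, 3, 16])
5 → pile 3 (tops now [2, 3, 5])
9 → new pile 4 (tops now [2, 3, 5, 9])
7 → pile 4 (tops now [2, 3, 5, 7])
15 → new pile 5 (tops now [2, 3, 5, 7, 15])
17 → new pile 6 (tops now [2, 3, 5, 7, 15, 17])
13 → pile 5 (tops now [2, 3, 5, 7, 13, 17])
1 → pile 1 (tops now [1, 3, 5, 7, 13, 17])
12 → pile 5 (tops now [1, 3, 5, 7, 12, 17])
6 → pile 4 (tops now [1, 3, 5, 6, 12, 17])
Six piles.

6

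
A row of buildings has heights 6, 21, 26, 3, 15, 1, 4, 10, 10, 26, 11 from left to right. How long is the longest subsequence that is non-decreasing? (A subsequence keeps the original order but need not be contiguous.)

Let dp[i] be the length of the longest such subsequence ending at index i:
i:      1  2  3  4  5  6  7  8  9 10 11
a[i]:   6 21 26  3 15  1  4 10 10 26 11
dp:     1  2  3  1  2  1  2  3  4  5  5
Maximum dp value is 5.

5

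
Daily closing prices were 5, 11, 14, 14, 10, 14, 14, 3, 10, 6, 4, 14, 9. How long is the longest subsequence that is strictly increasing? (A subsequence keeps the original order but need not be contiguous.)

3

Let dp[i] be the length of the longest such subsequence ending at index i:
i:      1  2  3  4  5  6  7  8  9 10 11 12 13
a[i]:   5 11 14 14 10 14 14  3 10  6  4 14  9
dp:     1  2  3  3  2  3  3  1  2  2  2  3  3
Maximum dp value is 3.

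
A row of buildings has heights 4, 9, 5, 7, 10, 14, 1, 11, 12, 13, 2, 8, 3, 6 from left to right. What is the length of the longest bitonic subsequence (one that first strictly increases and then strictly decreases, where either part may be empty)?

9

inc[i] = longest strictly increasing subsequence ending at i; dec[i] = longest strictly decreasing subsequence starting at i:
i:      1  2  3  4  5  6  7  8  9 10 11 12 13 14
a[i]:   4  9  5  7 10 14  1 11 12 13  2  8  3  6
inc:    1  2  2  3  4  5  1  5  6  7  2  4  3  4
dec:    2  3  2  2  3  4  1  3  3  3  1  2  1  1
Best peak at i=10 (value 13): inc=7, dec=3, length 7+3−1 = 9.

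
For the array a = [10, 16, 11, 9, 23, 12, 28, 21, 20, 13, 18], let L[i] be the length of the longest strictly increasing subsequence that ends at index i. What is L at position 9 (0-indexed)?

dp[i] = 1 + max{dp[j] : j<i, a[j]<a[i]} (or 1 if no such j):
i:      0  1  2  3  4  5  6  7  8  9 10
a[i]:  10 16 11  9 23 12 28 21 20 13 18
dp:     1  2  2  1  3  3  4  4  4  4  5
At index 9 the value is 4.

4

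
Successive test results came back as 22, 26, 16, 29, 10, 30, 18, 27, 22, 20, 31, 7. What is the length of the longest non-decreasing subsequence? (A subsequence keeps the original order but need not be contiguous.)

5

Track the smallest tail for each achievable length (allowing ties):
22 → extends → [22]
26 → extends → [22, 26]
16 → replaces 22 → [16, 26]
29 → extends → [16, 26, 29]
10 → replaces 16 → [10, 26, 29]
30 → extends → [10, 26, 29, 30]
18 → replaces 26 → [10, 18, 29, 30]
27 → replaces 29 → [10, 18, 27, 30]
22 → replaces 27 → [10, 18, 22, 30]
20 → replaces 22 → [10, 18, 20, 30]
31 → extends → [10, 18, 20, 30, 31]
7 → replaces 10 → [7, 18, 20, 30, 31]
Five tails, so the longest non-decreasing subsequence has length 5 (e.g. 22, 26, 29, 30, 31).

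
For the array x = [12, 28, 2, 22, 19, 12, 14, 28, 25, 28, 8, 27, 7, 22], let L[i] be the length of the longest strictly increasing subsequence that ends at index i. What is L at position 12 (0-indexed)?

dp[i] = 1 + max{dp[j] : j<i, x[j]<x[i]} (or 1 if no such j):
i:      0  1  2  3  4  5  6  7  8  9 10 11 12 13
x[i]:  12 28  2 22 19 12 14 28 25 28  8 27  7 22
dp:     1  2  1  2  2  2  3  4  4  5  2  5  2  4
At index 12 the value is 2.

2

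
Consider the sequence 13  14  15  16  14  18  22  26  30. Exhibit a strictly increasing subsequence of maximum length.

13, 14, 15, 16, 18, 22, 26, 30

Patience tails give the LIS length; then backtrack through the dp parents:
13 → extends → [13]
14 → extends → [13, 14]
15 → extends → [13, 14, 15]
16 → extends → [13, 14, 15, 16]
14 → already a tail → [13, 14, 15, 16]
18 → extends → [13, 14, 15, 16, 18]
22 → extends → [13, 14, 15, 16, 18, 22]
26 → extends → [13, 14, 15, 16, 18, 22, 26]
30 → extends → [13, 14, 15, 16, 18, 22, 26, 30]
Length 8; one witness is 13, 14, 15, 16, 18, 22, 26, 30.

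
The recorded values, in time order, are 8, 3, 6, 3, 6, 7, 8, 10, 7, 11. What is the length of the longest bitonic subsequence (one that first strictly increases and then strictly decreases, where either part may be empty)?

6

inc[i] = longest strictly increasing subsequence ending at i; dec[i] = longest strictly decreasing subsequence starting at i:
i:      1  2  3  4  5  6  7  8  9 10
a[i]:   8  3  6  3  6  7  8 10  7 11
inc:    1  1  2  1  2  3  4  5  3  6
dec:    3  1  2  1  1  1  2  2  1  1
Best peak at i=8 (value 10): inc=5, dec=2, length 5+2−1 = 6.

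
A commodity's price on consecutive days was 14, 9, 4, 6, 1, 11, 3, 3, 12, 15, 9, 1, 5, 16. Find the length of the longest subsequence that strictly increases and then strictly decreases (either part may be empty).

7

inc[i] = longest strictly increasing subsequence ending at i; dec[i] = longest strictly decreasing subsequence starting at i:
i:      1  2  3  4  5  6  7  8  9 10 11 12 13 14
a[i]:  14  9  4  6  1 11  3  3 12 15  9  1  5 16
inc:    1  1  1  2  1  3  2  2  4  5  3  1  3  6
dec:    5  4  3  3  1  3  2  2  3  3  2  1  1  1
Best peak at i=10 (value 15): inc=5, dec=3, length 5+3−1 = 7.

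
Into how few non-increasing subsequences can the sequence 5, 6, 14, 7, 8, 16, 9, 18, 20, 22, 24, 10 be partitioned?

9

Place each on the leftmost legal pile:
5 → new pile 1 (tops now [5])
6 → new pile 2 (tops now [5, 6])
14 → new pile 3 (tops now [5, 6, 14])
7 → pile 3 (tops now [5, 6, 7])
8 → new pile 4 (tops now [5, 6, 7, 8])
16 → new pile 5 (tops now [5, 6, 7, 8, 16])
9 → pile 5 (tops now [5, 6, 7, 8, 9])
18 → new pile 6 (tops now [5, 6, 7, 8, 9, 18])
20 → new pile 7 (tops now [5, 6, 7, 8, 9, 18, 20])
22 → new pile 8 (tops now [5, 6, 7, 8, 9, 18, 20, 22])
24 → new pile 9 (tops now [5, 6, 7, 8, 9, 18, 20, 22, 24])
10 → pile 6 (tops now [5, 6, 7, 8, 9, 10, 20, 22, 24])
Nine piles.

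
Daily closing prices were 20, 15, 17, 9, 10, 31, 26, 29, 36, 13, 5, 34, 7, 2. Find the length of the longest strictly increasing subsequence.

5

Track the smallest tail for each achievable length (strict):
20 → extends → [20]
15 → replaces 20 → [15]
17 → extends → [15, 17]
9 → replaces 15 → [9, 17]
10 → replaces 17 → [9, 10]
31 → extends → [9, 10, 31]
26 → replaces 31 → [9, 10, 26]
29 → extends → [9, 10, 26, 29]
36 → extends → [9, 10, 26, 29, 36]
13 → replaces 26 → [9, 10, 13, 29, 36]
5 → replaces 9 → [5, 10, 13, 29, 36]
34 → replaces 36 → [5, 10, 13, 29, 34]
7 → replaces 10 → [5, 7, 13, 29, 34]
2 → replaces 5 → [2, 7, 13, 29, 34]
Five tails, so the longest strictly increasing subsequence has length 5 (e.g. 15, 17, 26, 29, 36).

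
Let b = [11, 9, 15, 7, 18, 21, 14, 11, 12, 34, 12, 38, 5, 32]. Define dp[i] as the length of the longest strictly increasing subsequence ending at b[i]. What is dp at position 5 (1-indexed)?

3

dp[i] = 1 + max{dp[j] : j<i, b[j]<b[i]} (or 1 if no such j):
i:      1  2  3  4  5  6  7  8  9 10 11 12 13 14
b[i]:  11  9 15  7 18 21 14 11 12 34 12 38  5 32
dp:     1  1  2  1  3  4  2  2  3  5  3  6  1  5
At index 5 the value is 3.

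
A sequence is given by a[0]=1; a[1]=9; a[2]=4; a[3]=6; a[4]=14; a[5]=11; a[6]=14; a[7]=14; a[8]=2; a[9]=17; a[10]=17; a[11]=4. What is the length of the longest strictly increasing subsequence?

6

Track the smallest tail for each achievable length (strict):
1 → extends → [1]
9 → extends → [1, 9]
4 → replaces 9 → [1, 4]
6 → extends → [1, 4, 6]
14 → extends → [1, 4, 6, 14]
11 → replaces 14 → [1, 4, 6, 11]
14 → extends → [1, 4, 6, 11, 14]
14 → already a tail → [1, 4, 6, 11, 14]
2 → replaces 4 → [1, 2, 6, 11, 14]
17 → extends → [1, 2, 6, 11, 14, 17]
17 → already a tail → [1, 2, 6, 11, 14, 17]
4 → replaces 6 → [1, 2, 4, 11, 14, 17]
Six tails, so the longest strictly increasing subsequence has length 6 (e.g. 1, 4, 6, 11, 14, 17).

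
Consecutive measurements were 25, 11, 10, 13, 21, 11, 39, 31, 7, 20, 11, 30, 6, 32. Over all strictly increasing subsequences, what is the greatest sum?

108

Let S[i] be the best sum of a strictly increasing subsequence ending at i:
i:       1   2   3   4   5   6   7   8   9  10  11  12  13  14
a[i]:   25  11  10  13  21  11  39  31   7  20  11  30   6  32
S:      25  11  10  24  45  21  84  76   7  44  21  75   6 108
Maximum is 108 (e.g. 11 + 13 + 21 + 31 + 32).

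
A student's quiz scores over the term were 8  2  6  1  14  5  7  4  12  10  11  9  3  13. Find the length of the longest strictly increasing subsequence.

6

Let dp[i] be the length of the longest such subsequence ending at index i:
i:      1  2  3  4  5  6  7  8  9 10 11 12 13 14
a[i]:   8  2  6  1 14  5  7  4 12 10 11  9  3 13
dp:     1  1  2  1  3  2  3  2  4  4  5  4  2  6
Maximum dp value is 6.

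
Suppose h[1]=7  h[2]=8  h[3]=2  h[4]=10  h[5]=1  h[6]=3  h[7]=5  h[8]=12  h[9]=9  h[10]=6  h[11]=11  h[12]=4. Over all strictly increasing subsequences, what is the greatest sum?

Let S[i] be the best sum of a strictly increasing subsequence ending at i:
i:      1  2  3  4  5  6  7  8  9 10 11 12
h[i]:   7  8  2 10  1  3  5 12  9  6 11  4
S:      7 15  2 25  1  5 10 37 24 16 36  9
Maximum is 37 (e.g. 7 + 8 + 10 + 12).

37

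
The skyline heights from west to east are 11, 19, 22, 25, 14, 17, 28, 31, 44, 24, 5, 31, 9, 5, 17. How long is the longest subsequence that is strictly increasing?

7

Let dp[i] be the length of the longest such subsequence ending at index i:
i:      1  2  3  4  5  6  7  8  9 10 11 12 13 14 15
a[i]:  11 19 22 25 14 17 28 31 44 24  5 31  9  5 17
dp:     1  2  3  4  2  3  5  6  7  4  1  6  2  1  3
Maximum dp value is 7.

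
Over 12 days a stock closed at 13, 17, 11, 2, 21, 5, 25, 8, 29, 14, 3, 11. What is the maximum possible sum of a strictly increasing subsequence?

105

Let S[i] be the best sum of a strictly increasing subsequence ending at i:
i:       1   2   3   4   5   6   7   8   9  10  11  12
a[i]:   13  17  11   2  21   5  25   8  29  14   3  11
S:      13  30  11   2  51   7  76  15 105  29   5  26
Maximum is 105 (e.g. 13 + 17 + 21 + 25 + 29).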